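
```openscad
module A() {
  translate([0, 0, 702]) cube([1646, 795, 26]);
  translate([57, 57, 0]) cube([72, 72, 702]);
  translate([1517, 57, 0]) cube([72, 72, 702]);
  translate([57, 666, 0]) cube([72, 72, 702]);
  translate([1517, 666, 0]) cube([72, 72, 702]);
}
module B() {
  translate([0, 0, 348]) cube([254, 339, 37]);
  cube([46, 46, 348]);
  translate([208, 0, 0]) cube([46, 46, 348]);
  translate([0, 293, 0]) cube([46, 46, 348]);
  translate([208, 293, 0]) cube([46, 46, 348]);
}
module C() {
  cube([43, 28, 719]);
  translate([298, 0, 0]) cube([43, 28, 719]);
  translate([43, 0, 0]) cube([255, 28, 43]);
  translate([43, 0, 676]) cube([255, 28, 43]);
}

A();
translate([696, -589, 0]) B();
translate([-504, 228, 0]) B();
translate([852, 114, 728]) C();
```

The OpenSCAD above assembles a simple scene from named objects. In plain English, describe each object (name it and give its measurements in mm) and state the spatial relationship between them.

A is a rectangular dining table. The top is 1646×795×26 mm with its upper surface at z = 728 mm. It stands on four 72×72 mm square legs, each inset 57 mm from the nearest pair of top edges, running from the floor to the underside of the top.

B is a simple wooden stool: a rectangular seat 254 mm (x) by 339 mm (y), 37 mm thick, top face at z = 385 mm, on four square legs, each 46×46 mm in cross-section. The legs rest on z = 0, each flush with a corner of the seat.

C is a picture frame with a 255×633 mm rectangular opening (x by z) and a uniform 43 mm border on every side. Frame depth is 28 mm along y. It is built from two vertical stiles running the full outside height and two horizontal rails spanning the gap between the stiles.

Two stools sit around the table at the −y, −x sides. The picture frame is on top of the table.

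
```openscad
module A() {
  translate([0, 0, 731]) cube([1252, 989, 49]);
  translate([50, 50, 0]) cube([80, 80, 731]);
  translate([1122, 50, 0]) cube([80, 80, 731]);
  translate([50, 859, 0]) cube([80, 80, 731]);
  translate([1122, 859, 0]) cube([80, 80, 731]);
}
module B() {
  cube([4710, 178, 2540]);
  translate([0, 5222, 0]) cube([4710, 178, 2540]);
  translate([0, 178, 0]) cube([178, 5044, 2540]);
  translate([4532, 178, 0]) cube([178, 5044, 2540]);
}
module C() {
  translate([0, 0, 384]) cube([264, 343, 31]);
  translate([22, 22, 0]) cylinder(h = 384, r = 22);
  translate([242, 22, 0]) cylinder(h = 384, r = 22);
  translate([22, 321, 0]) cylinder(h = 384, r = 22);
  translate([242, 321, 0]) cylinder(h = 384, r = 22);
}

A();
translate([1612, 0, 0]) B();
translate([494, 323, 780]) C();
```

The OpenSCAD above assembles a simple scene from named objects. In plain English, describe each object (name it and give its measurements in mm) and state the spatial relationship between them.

A is a rectangular dining table. The top is 1252×989×49 mm with its upper surface at z = 780 mm. It stands on four 80×80 mm square legs, each inset 50 mm from the nearest pair of top edges, running from the floor to the underside of the top.

B is the wall frame of a small rectangular building: four walls, each 2540 mm tall and 178 mm thick, enclosing a footprint 4710 mm (x) by 5400 mm (y) outside-to-outside, with no floor or roof. The front and back walls (the −y and +y sides) span the full width; the two side walls fit between them.

C is a four-legged stool. The seat is 264×343 mm, 31 mm thick, top at z = 415 mm. It stands on four round legs, each 44 mm in diameter, from z = 0 to the seat underside, each leg's axis is inset half a diameter from the nearest pair of seat edges (so the leg's bounding box is flush with the corner).

The house frame is on the floor beside the table on its +x side. The stool is on top of the table, centred.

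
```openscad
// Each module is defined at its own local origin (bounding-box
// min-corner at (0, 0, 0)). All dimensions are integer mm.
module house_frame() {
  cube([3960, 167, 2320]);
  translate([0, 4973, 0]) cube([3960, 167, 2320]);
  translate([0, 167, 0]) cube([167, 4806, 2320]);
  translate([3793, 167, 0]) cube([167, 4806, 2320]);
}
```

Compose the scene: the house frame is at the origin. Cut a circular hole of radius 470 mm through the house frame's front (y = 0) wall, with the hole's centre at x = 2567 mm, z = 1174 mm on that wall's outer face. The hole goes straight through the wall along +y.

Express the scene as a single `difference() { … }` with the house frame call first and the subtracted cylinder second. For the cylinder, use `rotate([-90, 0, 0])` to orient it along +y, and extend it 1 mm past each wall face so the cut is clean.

difference() {
  house_frame();
  translate([2567, -1, 1174]) rotate([-90, 0, 0]) cylinder(h = 169, r = 470);
}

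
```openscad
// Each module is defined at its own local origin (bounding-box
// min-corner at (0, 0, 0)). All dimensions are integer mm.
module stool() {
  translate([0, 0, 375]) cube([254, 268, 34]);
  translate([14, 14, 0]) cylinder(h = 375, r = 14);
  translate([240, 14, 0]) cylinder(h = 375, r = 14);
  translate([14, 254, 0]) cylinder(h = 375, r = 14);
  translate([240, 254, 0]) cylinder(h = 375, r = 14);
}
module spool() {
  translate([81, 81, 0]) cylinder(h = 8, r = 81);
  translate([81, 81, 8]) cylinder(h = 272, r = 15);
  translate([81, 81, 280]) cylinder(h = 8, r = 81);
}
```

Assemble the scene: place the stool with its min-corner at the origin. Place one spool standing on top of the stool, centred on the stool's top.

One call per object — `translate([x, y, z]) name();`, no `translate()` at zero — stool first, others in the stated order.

stool();
translate([46, 53, 409]) spool();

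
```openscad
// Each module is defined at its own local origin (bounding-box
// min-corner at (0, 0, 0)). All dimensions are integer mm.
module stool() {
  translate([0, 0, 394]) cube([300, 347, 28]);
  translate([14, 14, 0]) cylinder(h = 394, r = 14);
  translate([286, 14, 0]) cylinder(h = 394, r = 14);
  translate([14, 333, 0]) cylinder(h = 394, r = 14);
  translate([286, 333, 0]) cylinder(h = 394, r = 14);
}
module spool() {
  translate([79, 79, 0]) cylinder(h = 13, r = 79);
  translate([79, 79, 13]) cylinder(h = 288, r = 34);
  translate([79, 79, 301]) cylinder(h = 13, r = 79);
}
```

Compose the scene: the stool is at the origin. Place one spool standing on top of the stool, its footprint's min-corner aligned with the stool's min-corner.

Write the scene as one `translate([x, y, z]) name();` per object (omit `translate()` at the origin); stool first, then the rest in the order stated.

stool();
translate([0, 0, 422]) spool();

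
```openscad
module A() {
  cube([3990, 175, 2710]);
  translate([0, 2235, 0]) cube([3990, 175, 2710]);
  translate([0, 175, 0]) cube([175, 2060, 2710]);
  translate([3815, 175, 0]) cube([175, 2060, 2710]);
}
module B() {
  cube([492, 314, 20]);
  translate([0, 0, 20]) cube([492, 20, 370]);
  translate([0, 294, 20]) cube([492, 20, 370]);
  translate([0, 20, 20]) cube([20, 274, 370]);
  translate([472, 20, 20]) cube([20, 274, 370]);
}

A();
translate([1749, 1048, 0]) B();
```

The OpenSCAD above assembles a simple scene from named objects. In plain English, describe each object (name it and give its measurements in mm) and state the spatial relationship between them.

A is the wall frame of a small rectangular building: four walls, each 2710 mm tall and 175 mm thick, enclosing a footprint 3990 mm (x) by 2410 mm (y) outside-to-outside, with no floor or roof. The front and back walls (the −y and +y sides) span the full width; the two side walls fit between them.

B is an open-topped rectangular box: outside dimensions 492×314×390 mm, with a uniform wall and base thickness of 20 mm. The base is a full 492×314 slab on the floor; four walls sit on top of the base. The front and back walls (the −y and +y sides) span the full width; the two side walls fit between them.

The open box sits inside the house frame, centred.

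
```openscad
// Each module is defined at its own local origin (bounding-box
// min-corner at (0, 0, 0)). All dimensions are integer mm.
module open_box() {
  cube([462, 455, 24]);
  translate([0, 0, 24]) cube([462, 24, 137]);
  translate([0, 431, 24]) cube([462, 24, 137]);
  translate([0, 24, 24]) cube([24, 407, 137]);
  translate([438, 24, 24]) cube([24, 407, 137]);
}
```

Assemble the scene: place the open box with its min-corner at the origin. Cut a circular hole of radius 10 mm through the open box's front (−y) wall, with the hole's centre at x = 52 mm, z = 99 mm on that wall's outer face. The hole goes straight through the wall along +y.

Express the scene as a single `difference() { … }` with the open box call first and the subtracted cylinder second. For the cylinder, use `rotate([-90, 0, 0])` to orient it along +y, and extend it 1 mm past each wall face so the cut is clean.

difference() {
  open_box();
  translate([52, -1, 99]) rotate([-90, 0, 0]) cylinder(h = 26, r = 10);
}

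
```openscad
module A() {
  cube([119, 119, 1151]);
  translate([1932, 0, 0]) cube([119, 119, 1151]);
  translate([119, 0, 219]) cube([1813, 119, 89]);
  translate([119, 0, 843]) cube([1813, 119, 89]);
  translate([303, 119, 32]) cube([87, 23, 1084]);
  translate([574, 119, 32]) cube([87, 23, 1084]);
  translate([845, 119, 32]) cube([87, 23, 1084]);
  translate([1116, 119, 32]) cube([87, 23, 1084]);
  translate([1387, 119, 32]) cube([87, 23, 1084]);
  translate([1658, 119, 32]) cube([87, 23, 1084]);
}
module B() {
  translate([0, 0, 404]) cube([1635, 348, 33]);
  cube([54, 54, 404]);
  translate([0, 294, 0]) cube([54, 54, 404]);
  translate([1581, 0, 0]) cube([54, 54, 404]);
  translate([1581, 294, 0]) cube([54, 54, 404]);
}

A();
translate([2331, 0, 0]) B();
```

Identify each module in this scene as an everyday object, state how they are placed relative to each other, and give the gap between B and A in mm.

A is a fence section. B is a bench. The bench is on the floor beside the fence section on its +x side. The gap between the bench and the fence section is 280 mm.

The bench's nearest face is 280 mm from the fence section's +x face.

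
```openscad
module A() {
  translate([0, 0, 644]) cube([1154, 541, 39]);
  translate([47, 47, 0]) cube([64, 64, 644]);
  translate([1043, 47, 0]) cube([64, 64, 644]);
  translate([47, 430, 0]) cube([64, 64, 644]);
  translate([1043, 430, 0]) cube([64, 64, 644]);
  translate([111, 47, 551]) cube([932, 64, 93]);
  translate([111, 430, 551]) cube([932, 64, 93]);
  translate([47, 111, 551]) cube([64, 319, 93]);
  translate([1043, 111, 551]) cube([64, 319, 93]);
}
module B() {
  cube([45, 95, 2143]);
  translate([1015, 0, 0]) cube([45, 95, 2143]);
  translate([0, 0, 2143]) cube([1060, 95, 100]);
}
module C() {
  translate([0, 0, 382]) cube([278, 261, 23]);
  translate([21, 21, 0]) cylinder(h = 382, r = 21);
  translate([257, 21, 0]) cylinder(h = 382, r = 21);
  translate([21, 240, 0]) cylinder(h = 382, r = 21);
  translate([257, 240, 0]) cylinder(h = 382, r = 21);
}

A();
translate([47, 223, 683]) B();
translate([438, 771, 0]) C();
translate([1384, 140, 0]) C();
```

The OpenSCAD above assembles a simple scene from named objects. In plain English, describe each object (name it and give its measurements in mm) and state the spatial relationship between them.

A is a table with a 1154×541 mm rectangular top, 39 mm thick, top surface at z = 683 mm, supported by four 64×64 mm square legs, each inset 47 mm from the nearest pair of top edges, running from the floor. Four apron rails, 64 mm thick and 93 mm tall, run between adjacent legs with their top edges flush with the underside of the top and their outer faces flush with the legs' outer faces.

B is a rectangular door frame: two vertical jambs of 45×95 mm section, 2143 mm tall, with a clear opening 970 mm wide between their inner faces. A header 100 mm tall and 95 mm deep lies on top of the jambs and spans the full outside width.

C is a four-legged stool. The seat is a 278×261×23 mm slab whose top surface is at z = 405 mm; four round legs, each 42 mm in diameter, run from the floor (z = 0) to the underside of the seat, each leg's axis is inset half a diameter from the nearest pair of seat edges (so the leg's bounding box is flush with the corner).

The door frame is on top of the table, centred. Two stools sit around the table at the +y, +x sides.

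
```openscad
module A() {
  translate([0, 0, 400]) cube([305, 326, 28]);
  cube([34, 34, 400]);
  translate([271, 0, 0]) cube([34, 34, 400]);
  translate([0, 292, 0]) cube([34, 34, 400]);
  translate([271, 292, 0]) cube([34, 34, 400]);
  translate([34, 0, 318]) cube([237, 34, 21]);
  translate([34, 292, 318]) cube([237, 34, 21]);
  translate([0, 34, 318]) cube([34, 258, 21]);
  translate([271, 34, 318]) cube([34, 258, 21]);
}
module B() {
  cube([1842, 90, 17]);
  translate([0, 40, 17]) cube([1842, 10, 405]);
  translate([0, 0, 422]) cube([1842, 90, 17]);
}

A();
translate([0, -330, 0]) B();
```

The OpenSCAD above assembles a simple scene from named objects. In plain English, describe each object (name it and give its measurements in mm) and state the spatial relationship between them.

A is a simple wooden stool: a rectangular seat 305 mm (x) by 326 mm (y), 28 mm thick, top face at z = 428 mm, on four square legs, each 34×34 mm in cross-section. The legs rest on z = 0, each flush with a corner of the seat. Four stretchers, 34 mm wide and 21 mm tall, connect adjacent legs with their undersides at z = 318 mm, each running between the inner faces of the legs it joins and aligned with the legs' outer faces on the other axis.

B is an I-beam lying along x, 1842 mm long. Overall section height 439 mm. Two flanges 90 mm wide (y) and 17 mm thick, one on the floor and one at the top; a web 10 mm thick runs between them, centred on the flange width.

The I-beam is on the floor beside the stool on its −y side.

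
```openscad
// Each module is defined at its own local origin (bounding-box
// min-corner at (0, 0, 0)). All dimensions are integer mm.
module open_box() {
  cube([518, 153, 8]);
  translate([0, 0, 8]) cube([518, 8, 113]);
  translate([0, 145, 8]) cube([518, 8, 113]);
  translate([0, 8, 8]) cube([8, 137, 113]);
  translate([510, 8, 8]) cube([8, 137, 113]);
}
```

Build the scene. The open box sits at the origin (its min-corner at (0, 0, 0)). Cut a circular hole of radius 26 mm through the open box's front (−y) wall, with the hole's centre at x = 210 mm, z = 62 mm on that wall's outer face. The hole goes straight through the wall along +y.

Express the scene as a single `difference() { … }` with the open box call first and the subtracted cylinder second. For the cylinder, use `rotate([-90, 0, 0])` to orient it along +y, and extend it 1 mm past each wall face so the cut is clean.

difference() {
  open_box();
  translate([210, -1, 62]) rotate([-90, 0, 0]) cylinder(h = 10, r = 26);
}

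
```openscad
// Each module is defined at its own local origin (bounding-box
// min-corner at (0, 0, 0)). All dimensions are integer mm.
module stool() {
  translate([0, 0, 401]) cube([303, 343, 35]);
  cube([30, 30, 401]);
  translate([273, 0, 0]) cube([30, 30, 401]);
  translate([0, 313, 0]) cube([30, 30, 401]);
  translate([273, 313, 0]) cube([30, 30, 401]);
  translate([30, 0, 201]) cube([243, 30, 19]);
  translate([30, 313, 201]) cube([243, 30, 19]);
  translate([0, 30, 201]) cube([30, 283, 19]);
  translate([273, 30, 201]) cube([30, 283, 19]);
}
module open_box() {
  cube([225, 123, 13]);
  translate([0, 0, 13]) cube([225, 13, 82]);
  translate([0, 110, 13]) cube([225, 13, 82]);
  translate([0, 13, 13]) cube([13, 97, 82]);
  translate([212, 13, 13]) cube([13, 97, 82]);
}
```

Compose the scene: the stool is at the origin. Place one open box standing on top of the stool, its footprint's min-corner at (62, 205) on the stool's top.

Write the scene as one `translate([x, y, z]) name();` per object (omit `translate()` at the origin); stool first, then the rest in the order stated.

stool();
translate([62, 205, 436]) open_box();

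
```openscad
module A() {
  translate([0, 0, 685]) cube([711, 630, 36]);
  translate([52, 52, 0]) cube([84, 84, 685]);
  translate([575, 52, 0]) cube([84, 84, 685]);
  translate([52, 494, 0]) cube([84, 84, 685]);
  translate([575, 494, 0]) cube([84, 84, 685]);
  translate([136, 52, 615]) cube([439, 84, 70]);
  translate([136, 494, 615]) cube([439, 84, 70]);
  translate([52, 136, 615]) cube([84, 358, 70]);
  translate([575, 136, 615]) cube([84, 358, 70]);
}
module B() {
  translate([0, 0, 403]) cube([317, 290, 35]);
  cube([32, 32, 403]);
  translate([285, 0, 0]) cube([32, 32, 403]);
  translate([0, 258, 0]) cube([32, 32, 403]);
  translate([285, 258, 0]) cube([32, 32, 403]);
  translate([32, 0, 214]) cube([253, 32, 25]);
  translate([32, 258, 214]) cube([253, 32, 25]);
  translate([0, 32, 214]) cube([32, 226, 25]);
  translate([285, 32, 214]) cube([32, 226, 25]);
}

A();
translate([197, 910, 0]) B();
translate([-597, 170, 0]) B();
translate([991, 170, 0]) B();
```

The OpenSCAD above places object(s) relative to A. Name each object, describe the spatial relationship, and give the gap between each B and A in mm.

Each stool's nearest face is 280 mm from the table's bounding box.

A is a table. B is a stool. Three stools sit around the table at the +y, −x, +x sides. The gap between each stool and the table is 280 mm.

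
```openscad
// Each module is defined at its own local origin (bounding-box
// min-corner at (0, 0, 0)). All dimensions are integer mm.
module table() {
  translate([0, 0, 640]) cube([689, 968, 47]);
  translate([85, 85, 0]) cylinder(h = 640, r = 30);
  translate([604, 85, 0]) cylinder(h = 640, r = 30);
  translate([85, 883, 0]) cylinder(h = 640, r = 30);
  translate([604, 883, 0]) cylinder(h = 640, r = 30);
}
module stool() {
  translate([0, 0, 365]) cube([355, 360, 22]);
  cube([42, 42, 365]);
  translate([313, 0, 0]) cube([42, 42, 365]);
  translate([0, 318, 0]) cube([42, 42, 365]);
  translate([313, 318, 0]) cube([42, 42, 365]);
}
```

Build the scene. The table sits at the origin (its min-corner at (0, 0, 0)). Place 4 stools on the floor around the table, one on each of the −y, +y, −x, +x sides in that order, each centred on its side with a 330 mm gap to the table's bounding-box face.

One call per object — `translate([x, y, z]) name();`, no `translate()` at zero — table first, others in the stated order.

table();
translate([167, -690, 0]) stool();
translate([167, 1298, 0]) stool();
translate([-685, 304, 0]) stool();
translate([1019, 304, 0]) stool();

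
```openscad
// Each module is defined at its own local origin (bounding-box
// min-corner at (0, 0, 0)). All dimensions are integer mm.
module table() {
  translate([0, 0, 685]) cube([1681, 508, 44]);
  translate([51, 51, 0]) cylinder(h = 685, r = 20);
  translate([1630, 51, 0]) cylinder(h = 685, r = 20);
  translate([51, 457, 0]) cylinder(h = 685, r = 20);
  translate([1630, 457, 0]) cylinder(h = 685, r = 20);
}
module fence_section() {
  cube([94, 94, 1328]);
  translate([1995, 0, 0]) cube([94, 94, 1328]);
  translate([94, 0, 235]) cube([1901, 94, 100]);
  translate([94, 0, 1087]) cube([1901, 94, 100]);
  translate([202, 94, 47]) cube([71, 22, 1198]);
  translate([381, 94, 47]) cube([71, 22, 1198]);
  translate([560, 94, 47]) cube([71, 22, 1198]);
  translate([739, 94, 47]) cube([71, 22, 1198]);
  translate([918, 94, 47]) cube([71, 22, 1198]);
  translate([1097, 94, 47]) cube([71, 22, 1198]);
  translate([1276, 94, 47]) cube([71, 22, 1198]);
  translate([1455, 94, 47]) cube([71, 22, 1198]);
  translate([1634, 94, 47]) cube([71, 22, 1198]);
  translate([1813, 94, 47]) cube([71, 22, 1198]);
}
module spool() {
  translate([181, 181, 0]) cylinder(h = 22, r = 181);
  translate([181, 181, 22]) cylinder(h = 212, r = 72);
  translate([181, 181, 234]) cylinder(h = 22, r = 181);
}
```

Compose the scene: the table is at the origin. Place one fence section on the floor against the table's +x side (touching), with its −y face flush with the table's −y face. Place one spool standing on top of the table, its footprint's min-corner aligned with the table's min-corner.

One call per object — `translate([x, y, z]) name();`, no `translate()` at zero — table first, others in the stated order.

table();
translate([1681, 0, 0]) fence_section();
translate([0, 0, 729]) spool();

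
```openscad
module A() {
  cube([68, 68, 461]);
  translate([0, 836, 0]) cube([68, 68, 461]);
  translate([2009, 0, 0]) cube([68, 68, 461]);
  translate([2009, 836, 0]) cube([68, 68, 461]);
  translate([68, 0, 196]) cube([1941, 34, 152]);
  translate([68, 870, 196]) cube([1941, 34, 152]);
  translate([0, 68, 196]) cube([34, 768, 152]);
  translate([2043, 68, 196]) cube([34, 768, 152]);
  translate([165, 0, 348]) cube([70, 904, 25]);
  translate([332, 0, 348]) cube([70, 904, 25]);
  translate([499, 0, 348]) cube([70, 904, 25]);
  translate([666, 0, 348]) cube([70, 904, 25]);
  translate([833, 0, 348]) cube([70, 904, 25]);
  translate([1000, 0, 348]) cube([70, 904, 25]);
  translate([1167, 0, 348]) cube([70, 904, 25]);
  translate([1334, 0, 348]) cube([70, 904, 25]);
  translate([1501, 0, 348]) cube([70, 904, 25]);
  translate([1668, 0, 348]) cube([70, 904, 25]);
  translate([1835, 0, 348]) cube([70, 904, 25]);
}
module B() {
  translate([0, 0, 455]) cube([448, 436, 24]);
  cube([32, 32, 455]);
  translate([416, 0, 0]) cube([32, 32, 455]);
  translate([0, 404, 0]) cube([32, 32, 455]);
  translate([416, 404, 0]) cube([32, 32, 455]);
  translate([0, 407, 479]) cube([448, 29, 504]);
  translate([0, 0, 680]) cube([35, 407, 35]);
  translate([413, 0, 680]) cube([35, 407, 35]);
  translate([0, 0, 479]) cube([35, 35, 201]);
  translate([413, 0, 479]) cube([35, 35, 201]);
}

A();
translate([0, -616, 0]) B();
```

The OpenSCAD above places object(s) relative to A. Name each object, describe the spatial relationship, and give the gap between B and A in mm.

A is a bed frame. B is a chair. The chair is on the floor beside the bed frame on its −y side. The gap between the chair and the bed frame is 180 mm.

The chair's nearest face is 180 mm from the bed frame's −y face.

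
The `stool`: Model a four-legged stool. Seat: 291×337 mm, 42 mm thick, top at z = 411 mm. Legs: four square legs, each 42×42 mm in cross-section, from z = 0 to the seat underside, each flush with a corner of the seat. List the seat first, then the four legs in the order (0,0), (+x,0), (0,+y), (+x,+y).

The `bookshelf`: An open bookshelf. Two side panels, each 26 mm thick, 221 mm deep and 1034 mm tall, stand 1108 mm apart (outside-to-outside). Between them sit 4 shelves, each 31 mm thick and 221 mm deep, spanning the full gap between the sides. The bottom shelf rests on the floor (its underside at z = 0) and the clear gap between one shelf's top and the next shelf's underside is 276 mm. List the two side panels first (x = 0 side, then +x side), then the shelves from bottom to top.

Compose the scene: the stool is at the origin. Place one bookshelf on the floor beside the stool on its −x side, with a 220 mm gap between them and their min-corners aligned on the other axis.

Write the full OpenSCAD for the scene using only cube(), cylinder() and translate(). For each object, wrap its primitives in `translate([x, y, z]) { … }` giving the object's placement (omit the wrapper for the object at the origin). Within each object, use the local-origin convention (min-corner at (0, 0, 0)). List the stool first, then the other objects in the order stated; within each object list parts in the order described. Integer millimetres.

translate([0, 0, 369]) cube([291, 337, 42]);
cube([42, 42, 369]);
translate([249, 0, 0]) cube([42, 42, 369]);
translate([0, 295, 0]) cube([42, 42, 369]);
translate([249, 295, 0]) cube([42, 42, 369]);
translate([-1328, 0, 0]) {
  cube([26, 221, 1034]);
  translate([1082, 0, 0]) cube([26, 221, 1034]);
  translate([26, 0, 0]) cube([1056, 221, 31]);
  translate([26, 0, 307]) cube([1056, 221, 31]);
  translate([26, 0, 614]) cube([1056, 221, 31]);
  translate([26, 0, 921]) cube([1056, 221, 31]);
}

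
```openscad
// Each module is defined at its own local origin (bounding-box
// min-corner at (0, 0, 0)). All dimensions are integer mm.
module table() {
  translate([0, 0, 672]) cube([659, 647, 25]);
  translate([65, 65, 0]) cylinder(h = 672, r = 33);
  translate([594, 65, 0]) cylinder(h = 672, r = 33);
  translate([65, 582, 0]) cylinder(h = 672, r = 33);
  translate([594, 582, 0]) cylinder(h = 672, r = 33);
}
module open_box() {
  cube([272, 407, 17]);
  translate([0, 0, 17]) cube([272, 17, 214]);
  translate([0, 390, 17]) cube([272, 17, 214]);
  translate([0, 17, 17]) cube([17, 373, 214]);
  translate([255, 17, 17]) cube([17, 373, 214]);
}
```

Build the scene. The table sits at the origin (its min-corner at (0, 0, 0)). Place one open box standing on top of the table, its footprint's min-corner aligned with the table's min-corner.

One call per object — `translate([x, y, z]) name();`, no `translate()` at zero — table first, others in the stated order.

table();
translate([0, 0, 697]) open_box();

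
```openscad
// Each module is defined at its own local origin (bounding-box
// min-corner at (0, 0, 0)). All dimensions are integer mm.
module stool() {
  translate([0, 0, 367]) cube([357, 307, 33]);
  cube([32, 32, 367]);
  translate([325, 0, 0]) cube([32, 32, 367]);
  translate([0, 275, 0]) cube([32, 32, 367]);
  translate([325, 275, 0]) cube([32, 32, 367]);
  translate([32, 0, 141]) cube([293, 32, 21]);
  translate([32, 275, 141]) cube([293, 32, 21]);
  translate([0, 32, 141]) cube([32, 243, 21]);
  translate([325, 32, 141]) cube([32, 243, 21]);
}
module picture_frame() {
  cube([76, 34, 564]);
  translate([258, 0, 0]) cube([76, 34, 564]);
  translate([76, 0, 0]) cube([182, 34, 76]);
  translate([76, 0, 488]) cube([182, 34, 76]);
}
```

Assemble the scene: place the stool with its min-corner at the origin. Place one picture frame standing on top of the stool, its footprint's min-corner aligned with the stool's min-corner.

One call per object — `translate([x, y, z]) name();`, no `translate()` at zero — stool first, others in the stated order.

stool();
translate([0, 0, 400]) picture_frame();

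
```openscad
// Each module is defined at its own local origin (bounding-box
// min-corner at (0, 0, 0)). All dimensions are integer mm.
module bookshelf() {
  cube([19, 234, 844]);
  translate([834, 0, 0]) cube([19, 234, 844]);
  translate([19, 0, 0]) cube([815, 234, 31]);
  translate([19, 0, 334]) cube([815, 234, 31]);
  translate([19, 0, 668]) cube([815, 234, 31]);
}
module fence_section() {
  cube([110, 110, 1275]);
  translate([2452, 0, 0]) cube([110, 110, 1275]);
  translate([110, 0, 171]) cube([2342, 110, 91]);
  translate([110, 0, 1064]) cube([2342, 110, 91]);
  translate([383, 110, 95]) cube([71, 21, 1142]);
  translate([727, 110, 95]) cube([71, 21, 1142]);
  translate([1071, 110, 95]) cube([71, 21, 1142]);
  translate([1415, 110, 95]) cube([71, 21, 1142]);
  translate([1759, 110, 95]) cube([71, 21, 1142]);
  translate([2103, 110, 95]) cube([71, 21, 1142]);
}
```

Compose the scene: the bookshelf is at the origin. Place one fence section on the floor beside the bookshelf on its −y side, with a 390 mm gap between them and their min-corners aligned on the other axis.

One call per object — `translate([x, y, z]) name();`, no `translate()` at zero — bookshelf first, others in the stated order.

bookshelf();
translate([0, -521, 0]) fence_section();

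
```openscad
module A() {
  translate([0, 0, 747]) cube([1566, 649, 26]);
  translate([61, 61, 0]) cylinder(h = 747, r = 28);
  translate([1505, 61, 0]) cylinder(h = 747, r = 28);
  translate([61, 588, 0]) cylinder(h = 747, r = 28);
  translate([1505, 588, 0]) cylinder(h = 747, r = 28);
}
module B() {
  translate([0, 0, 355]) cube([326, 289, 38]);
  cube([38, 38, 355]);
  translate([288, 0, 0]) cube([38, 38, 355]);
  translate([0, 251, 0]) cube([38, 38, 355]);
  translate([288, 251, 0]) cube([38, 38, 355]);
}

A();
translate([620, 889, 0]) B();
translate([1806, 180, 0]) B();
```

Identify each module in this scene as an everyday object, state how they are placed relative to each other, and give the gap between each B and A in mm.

Each stool's nearest face is 240 mm from the table's bounding box.

A is a table. B is a stool. Two stools sit around the table at the +y, +x sides. The gap between each stool and the table is 240 mm.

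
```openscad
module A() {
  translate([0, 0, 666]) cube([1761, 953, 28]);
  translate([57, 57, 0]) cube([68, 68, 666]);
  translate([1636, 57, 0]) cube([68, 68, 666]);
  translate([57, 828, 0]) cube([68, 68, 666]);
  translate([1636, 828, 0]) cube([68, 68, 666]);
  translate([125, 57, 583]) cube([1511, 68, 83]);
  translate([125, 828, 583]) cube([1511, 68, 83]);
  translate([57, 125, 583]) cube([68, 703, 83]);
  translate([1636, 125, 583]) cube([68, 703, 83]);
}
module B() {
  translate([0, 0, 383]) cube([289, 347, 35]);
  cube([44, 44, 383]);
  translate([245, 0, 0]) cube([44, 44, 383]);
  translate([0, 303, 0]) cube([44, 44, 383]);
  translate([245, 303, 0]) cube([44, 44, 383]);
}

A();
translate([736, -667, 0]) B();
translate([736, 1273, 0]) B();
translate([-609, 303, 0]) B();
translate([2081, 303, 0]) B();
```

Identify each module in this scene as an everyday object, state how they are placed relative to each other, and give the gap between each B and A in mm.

Each stool's nearest face is 320 mm from the table's bounding box.

A is a table. B is a stool. Four stools sit around the table at the −y, +y, −x, +x sides. The gap between each stool and the table is 320 mm.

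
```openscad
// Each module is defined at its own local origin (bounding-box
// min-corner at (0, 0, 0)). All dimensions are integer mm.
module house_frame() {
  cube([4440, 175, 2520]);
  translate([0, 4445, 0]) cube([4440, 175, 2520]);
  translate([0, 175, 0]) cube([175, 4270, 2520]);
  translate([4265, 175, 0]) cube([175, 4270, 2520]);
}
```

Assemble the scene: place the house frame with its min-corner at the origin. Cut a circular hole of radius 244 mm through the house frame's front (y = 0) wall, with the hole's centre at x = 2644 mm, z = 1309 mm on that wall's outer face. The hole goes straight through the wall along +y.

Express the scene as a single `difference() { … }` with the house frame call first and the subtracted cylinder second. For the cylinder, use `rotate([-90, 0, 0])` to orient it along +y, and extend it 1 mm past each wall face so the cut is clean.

difference() {
  house_frame();
  translate([2644, -1, 1309]) rotate([-90, 0, 0]) cylinder(h = 177, r = 244);
}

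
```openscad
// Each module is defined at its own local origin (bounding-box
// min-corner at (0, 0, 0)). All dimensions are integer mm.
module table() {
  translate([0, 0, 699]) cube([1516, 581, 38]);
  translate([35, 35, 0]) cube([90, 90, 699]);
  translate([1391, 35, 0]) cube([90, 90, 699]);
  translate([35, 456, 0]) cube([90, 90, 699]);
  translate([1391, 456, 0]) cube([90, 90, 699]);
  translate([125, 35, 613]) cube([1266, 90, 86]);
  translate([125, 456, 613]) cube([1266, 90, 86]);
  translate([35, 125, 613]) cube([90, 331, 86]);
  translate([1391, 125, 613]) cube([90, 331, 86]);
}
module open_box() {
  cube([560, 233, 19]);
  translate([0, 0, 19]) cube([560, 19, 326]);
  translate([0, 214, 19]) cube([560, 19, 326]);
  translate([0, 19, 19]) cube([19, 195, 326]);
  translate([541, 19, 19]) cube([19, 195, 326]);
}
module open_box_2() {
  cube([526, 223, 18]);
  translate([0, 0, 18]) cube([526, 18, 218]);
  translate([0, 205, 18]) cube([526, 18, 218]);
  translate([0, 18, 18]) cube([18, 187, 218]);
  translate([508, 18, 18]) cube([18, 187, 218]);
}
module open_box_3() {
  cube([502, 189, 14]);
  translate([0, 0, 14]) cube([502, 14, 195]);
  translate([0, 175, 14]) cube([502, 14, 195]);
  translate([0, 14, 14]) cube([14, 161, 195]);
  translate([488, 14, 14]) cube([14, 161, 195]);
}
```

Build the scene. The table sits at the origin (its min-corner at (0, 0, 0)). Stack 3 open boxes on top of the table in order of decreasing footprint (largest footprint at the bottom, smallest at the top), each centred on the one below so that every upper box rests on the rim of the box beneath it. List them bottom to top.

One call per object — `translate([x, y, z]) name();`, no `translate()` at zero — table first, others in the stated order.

table();
translate([478, 174, 737]) open_box();
translate([495, 179, 1082]) open_box_2();
translate([507, 196, 1318]) open_box_3();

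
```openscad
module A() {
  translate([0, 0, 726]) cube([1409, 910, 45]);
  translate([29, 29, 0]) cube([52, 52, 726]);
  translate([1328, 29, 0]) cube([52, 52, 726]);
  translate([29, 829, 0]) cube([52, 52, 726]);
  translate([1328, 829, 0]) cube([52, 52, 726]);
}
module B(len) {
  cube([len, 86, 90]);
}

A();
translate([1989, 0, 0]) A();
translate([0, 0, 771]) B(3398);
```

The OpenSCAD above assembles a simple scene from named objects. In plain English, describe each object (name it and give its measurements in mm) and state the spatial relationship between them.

A is a table: top 1409 mm (x) × 910 mm (y), 45 mm thick, upper face at z = 771 mm, on four 52×52 mm square legs, each inset 29 mm from the nearest pair of top edges, running from z = 0 to the bottom of the top.

B is a rectangular beam 3398 mm long (x), 86 mm deep (y), 90 mm thick (z).

The beam spans the tops of two tables placed 580 mm apart, resting at z = 771 mm.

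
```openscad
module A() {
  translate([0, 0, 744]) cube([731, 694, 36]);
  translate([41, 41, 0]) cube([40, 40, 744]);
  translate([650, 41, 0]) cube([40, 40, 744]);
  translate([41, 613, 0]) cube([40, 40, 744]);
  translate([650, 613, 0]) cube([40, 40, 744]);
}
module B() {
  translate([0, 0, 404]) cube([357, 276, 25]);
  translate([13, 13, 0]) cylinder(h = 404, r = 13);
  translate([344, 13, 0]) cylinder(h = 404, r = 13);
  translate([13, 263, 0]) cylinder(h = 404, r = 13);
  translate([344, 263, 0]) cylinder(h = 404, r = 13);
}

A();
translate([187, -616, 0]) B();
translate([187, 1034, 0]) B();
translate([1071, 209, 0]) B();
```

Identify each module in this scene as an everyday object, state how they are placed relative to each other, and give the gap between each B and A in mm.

Each stool's nearest face is 340 mm from the table's bounding box.

A is a table. B is a stool. Three stools sit around the table at the −y, +y, +x sides. The gap between each stool and the table is 340 mm.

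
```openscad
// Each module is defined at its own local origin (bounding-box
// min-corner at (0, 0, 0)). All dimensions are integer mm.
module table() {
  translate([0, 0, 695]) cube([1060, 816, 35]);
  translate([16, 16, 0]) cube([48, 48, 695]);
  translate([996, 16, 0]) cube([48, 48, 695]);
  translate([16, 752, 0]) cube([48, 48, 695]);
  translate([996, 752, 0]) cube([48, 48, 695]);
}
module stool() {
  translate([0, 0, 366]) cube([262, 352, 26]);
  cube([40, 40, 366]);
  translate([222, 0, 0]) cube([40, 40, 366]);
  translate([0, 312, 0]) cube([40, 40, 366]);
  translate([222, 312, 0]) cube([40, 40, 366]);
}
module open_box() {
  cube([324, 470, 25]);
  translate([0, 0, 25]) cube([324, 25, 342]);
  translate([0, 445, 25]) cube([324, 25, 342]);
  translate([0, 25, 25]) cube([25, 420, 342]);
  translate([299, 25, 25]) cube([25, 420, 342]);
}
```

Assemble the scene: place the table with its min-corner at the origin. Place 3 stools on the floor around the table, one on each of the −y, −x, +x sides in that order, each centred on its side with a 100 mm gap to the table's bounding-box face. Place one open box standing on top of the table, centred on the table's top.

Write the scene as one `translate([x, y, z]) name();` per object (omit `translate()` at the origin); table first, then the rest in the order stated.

table();
translate([399, -452, 0]) stool();
translate([-362, 232, 0]) stool();
translate([1160, 232, 0]) stool();
translate([368, 173, 730]) open_box();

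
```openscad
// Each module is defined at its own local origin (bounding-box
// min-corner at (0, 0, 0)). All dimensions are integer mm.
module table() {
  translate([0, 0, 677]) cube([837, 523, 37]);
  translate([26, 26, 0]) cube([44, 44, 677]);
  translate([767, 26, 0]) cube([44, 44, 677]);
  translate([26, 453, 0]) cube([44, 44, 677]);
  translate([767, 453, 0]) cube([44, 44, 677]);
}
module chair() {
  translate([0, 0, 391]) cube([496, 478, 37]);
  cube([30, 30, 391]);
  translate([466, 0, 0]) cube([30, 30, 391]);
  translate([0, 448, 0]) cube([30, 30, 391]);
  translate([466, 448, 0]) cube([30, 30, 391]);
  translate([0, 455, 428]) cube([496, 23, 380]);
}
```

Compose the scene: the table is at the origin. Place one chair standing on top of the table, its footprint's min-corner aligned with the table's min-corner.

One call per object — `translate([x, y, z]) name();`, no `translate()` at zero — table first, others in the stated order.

table();
translate([0, 0, 714]) chair();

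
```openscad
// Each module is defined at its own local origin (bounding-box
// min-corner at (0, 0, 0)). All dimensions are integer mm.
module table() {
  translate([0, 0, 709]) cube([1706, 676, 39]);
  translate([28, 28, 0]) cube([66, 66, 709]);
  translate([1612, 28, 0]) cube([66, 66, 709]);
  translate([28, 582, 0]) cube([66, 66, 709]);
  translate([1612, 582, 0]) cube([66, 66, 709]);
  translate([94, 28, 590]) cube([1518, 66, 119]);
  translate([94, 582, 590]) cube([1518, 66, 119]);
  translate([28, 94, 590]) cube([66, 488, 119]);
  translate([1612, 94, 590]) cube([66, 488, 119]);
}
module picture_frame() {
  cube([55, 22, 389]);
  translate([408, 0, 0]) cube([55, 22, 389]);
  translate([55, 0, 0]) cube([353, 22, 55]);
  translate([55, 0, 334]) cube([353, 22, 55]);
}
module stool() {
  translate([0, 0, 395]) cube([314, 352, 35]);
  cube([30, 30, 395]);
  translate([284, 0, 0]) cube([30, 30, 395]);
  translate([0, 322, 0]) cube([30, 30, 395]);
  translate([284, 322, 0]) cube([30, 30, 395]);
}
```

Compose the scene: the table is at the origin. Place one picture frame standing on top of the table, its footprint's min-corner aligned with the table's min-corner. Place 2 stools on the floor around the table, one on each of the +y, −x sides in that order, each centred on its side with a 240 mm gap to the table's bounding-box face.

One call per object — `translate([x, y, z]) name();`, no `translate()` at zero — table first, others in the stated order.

table();
translate([0, 0, 748]) picture_frame();
translate([696, 916, 0]) stool();
translate([-554, 162, 0]) stool();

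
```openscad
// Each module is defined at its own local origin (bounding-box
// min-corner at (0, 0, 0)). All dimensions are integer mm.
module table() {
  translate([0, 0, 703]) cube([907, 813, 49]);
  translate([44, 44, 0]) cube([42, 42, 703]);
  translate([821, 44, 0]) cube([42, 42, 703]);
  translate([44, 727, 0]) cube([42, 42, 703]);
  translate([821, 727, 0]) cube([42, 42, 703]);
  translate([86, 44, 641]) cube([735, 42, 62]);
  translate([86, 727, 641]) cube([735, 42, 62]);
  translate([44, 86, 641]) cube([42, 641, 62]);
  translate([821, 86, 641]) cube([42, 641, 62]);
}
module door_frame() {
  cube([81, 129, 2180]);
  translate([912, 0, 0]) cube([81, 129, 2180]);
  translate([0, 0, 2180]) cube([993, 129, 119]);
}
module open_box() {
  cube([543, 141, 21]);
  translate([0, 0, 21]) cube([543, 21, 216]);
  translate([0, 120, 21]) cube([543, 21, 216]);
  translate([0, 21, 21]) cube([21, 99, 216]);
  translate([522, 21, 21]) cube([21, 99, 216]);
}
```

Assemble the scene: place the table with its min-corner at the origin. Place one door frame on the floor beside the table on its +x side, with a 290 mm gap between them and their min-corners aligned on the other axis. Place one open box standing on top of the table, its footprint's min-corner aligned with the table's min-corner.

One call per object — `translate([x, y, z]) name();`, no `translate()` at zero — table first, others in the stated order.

table();
translate([1197, 0, 0]) door_frame();
translate([0, 0, 752]) open_box();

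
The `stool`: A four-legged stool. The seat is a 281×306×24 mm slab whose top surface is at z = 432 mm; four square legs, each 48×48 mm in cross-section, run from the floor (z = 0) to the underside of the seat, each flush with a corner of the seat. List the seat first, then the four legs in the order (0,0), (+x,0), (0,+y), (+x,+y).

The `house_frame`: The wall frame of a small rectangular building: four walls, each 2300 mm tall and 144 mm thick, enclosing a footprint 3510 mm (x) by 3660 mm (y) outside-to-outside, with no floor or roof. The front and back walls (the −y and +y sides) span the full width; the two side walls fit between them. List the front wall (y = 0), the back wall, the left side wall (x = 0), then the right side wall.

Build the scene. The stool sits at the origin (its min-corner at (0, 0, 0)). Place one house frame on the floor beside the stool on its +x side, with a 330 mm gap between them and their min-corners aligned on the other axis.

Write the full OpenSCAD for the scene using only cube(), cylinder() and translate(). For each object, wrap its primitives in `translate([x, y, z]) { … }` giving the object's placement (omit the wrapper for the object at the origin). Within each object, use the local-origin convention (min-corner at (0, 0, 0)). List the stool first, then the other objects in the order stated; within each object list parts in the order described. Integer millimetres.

translate([0, 0, 408]) cube([281, 306, 24]);
cube([48, 48, 408]);
translate([233, 0, 0]) cube([48, 48, 408]);
translate([0, 258, 0]) cube([48, 48, 408]);
translate([233, 258, 0]) cube([48, 48, 408]);
translate([611, 0, 0]) {
  cube([3510, 144, 2300]);
  translate([0, 3516, 0]) cube([3510, 144, 2300]);
  translate([0, 144, 0]) cube([144, 3372, 2300]);
  translate([3366, 144, 0]) cube([144, 3372, 2300]);
}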